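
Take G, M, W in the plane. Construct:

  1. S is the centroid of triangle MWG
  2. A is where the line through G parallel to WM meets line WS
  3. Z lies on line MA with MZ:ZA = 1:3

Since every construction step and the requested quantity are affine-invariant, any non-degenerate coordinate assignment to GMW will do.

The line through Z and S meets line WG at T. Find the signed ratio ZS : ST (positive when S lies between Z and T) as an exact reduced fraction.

ZS:ST = 2

Choose coordinates G = (0, 0), M = (1, 0), W = (0, 1).
1. S is the centroid of triangle MWG ⇒ S = (1/3, 1/3)
2. A is where the line through G parallel to WM meets line WS ⇒ A = (1, -1)
3. Z lies on line MA with MZ:ZA = 1:3 ⇒ Z = (1, -1/4)
line ZS meets WG at T = (0, 5/8)
S = Z + t·(T−Z) with t = 2/3, so ZS:ST = 2/3:1/3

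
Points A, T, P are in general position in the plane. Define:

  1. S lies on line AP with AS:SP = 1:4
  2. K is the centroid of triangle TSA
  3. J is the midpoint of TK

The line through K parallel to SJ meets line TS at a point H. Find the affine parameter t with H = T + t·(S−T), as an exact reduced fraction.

t = 2

Set A = (0, 0), T = (1, 0), P = (0, 1); any affine frame gives the same invariant.
1. S lies on line AP with AS:SP = 1:4 ⇒ S = (0, 1/5)
2. K is the centroid of triangle TSA ⇒ K = (1/3, 1/15)
3. J is the midpoint of TK ⇒ J = (2/3, 1/30)
through K parallel to SJ: direction (2/3, -1/6); meets TS at H = (-1, 2/5)
H = T + t·(S−T) with t = 2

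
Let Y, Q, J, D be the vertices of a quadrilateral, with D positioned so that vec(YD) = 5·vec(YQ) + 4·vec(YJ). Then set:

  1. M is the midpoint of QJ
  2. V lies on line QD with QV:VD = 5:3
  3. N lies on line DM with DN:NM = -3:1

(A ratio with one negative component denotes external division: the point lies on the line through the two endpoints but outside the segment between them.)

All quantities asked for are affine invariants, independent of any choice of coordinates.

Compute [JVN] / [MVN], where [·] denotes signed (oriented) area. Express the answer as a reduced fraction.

[JVN]:[MVN] = 7

Work in coordinates with Y = (0, 0), Q = (1, 0), J = (0, 1), D = (5, 4).
1. M is the midpoint of QJ ⇒ M = (1/2, 1/2)
2. V lies on line QD with QV:VD = 5:3 ⇒ V = (7/2, 5/2)
3. N lies on line DM with DN:NM = -3:1 ⇒ N = (-7/4, -5/4)
2·[JVN] = -21/4, 2·[MVN] = -3/4
[JVN]:[MVN] = -21/4:-3/4 = 7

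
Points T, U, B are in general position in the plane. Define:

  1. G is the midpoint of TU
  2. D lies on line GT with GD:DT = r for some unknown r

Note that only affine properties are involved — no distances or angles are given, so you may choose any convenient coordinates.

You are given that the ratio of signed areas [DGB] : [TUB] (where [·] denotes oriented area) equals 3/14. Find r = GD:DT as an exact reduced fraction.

Work in coordinates with T = (0, 0), U = (1, 0), B = (0, 1).
1. G is the midpoint of TU ⇒ G = (1/2, 0)
2. With GD:DT = r, write λ = r/(r+1) so D = G + λ·(T−G); D is affine-linear in λ
Every point depending on D is an affine combination of D and λ-independent points, so each such coordinate is linear in λ; the λ² term in each signed area is a multiple of (T−G)×(T−G) = 0, so 2·[DGB] and 2·[TUB] are each linear in λ. Evaluating at λ=0 and λ=1:
  2·[DGB] = 1/2·λ,   2·[TUB] = 1
So [DGB]:[TUB] = (1/2·λ) / (1). Setting this equal to 3/14:
  1/2·λ = 3/14·(1)  ⇒  λ = 3/7
Then r = λ/(1−λ) = (3/7)/(4/7) = 3/4. Check: with r = 3/4, D = (2/7, 0) and [DGB]:[TUB] = 3/14 as required.

r = 3/4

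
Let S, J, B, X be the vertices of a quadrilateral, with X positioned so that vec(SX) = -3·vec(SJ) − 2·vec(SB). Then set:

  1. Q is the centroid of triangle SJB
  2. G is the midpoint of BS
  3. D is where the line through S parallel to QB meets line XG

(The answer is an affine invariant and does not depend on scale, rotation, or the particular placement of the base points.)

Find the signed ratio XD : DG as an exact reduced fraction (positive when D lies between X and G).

Choose coordinates S = (0, 0), J = (1, 0), B = (0, 1), X = (-3, -2).
1. Q is the centroid of triangle SJB ⇒ Q = (1/3, 1/3)
2. G is the midpoint of BS ⇒ G = (0, 1/2)
3. D is where the line through S parallel to QB meets line XG ⇒ D = (-3/17, 6/17)
D = X + t·(G−X) with t = 16/17, so XD:DG = t:(1−t) = 16/17:1/17

XD:DG = 16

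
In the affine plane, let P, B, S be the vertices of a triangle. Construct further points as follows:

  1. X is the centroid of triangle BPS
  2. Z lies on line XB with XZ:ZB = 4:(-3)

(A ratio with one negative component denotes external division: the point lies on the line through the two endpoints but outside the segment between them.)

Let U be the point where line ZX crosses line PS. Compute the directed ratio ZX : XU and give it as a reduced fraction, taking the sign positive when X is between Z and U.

ZX:XU = 8

Assign P = (0, 0), B = (1, 0), S = (0, 1) — the answer is frame-independent, so this choice is without loss of generality.
1. X is the centroid of triangle BPS ⇒ X = (1/3, 1/3)
2. Z lies on line XB with XZ:ZB = 4:(-3) ⇒ Z = (3, -1)
line ZX meets PS at U = (0, 1/2)
X = Z + t·(U−Z) with t = 8/9, so ZX:XU = 8/9:1/9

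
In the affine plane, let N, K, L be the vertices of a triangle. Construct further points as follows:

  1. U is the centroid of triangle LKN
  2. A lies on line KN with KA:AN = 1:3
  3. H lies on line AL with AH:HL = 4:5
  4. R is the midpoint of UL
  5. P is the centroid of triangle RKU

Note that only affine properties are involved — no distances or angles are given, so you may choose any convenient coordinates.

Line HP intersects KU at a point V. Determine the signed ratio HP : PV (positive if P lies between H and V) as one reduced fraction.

HP:PV = 5/6

Set N = (0, 0), K = (1, 0), L = (0, 1); any affine frame gives the same invariant.
1. U is the centroid of triangle LKN ⇒ U = (1/3, 1/3)
2. A lies on line KN with KA:AN = 1:3 ⇒ A = (3/4, 0)
3. H lies on line AL with AH:HL = 4:5 ⇒ H = (5/12, 4/9)
4. R is the midpoint of UL ⇒ R = (1/6, 2/3)
5. P is the centroid of triangle RKU ⇒ P = (1/2, 1/3)
line HP meets KU at V = (3/5, 1/5)
P = H + t·(V−H) with t = 5/11, so HP:PV = 5/11:6/11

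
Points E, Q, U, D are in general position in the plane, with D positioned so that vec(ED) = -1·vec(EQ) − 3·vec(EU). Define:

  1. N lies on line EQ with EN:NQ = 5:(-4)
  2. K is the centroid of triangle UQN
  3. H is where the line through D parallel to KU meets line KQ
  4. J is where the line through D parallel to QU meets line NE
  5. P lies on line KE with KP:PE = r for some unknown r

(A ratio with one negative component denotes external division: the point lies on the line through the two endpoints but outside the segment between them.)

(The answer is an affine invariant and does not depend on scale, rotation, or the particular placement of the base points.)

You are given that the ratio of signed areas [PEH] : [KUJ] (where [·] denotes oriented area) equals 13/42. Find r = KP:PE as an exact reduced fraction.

Choose coordinates E = (0, 0), Q = (1, 0), U = (0, 1), D = (-1, -3).
1. N lies on line EQ with EN:NQ = 5:(-4) ⇒ N = (5, 0)
2. K is the centroid of triangle UQN ⇒ K = (2, 1/3)
3. H is where the line through D parallel to KU meets line KQ ⇒ H = (-9/2, -11/6)
4. J is where the line through D parallel to QU meets line NE ⇒ J = (-4, 0)
5. With KP:PE = r, write λ = r/(r+1) so P = K + λ·(E−K); P is affine-linear in λ
Every point depending on P is an affine combination of P and λ-independent points, so each such coordinate is linear in λ; the λ² term in each signed area is a multiple of (E−K)×(E−K) = 0, so 2·[PEH] and 2·[KUJ] are each linear in λ. Evaluating at λ=0 and λ=1:
  2·[PEH] = -13/6·λ + 13/6,   2·[KUJ] = 14/3
So [PEH]:[KUJ] = (-13/6·λ + 13/6) / (14/3). Setting this equal to 13/42:
  -13/6·λ + 13/6 = 13/42·(14/3)  ⇒  λ = 1/3
Then r = λ/(1−λ) = (1/3)/(2/3) = 1/2. Check: with r = 1/2, P = (4/3, 2/9) and [PEH]:[KUJ] = 13/42 as required.

r = 1/2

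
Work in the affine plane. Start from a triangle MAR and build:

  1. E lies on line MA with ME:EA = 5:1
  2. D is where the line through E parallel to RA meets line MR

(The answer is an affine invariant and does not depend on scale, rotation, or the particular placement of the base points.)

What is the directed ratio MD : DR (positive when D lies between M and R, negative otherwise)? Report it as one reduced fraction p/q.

Set M = (0, 0), A = (1, 0), R = (0, 1); any affine frame gives the same invariant.
1. E lies on line MA with ME:EA = 5:1 ⇒ E = (5/6, 0)
2. D is where the line through E parallel to RA meets line MR ⇒ D = (0, 5/6)
D = M + t·(R−M) with t = 5/6, so MD:DR = t:(1−t) = 5/6:1/6

MD:DR = 5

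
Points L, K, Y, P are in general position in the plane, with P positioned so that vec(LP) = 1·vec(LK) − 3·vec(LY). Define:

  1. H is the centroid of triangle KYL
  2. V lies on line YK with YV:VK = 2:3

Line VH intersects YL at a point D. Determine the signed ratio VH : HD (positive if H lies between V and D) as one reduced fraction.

Work in coordinates with L = (0, 0), K = (1, 0), Y = (0, 1), P = (1, -3).
1. H is the centroid of triangle KYL ⇒ H = (1/3, 1/3)
2. V lies on line YK with YV:VK = 2:3 ⇒ V = (2/5, 3/5)
line VH meets YL at D = (0, -1)
H = V + t·(D−V) with t = 1/6, so VH:HD = 1/6:5/6

VH:HD = 1/5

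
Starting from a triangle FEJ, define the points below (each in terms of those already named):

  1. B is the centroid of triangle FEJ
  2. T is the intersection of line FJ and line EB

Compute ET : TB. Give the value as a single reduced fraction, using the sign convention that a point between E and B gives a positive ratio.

Assign F = (0, 0), E = (1, 0), J = (0, 1) — the answer is frame-independent, so this choice is without loss of generality.
1. B is the centroid of triangle FEJ ⇒ B = (1/3, 1/3)
2. T is the intersection of line FJ and line EB ⇒ T = (0, 1/2)
T = E + t·(B−E) with t = 3/2, so ET:TB = t:(1−t) = 3/2:-1/2

ET:TB = -3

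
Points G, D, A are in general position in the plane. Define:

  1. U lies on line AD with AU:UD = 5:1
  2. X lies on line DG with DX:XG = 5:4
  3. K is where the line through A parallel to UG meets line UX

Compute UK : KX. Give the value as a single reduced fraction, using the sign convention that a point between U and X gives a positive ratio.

UK:KX = -45/49

Work in coordinates with G = (0, 0), D = (1, 0), A = (0, 1).
1. U lies on line AD with AU:UD = 5:1 ⇒ U = (5/6, 1/6)
2. X lies on line DG with DX:XG = 5:4 ⇒ X = (4/9, 0)
3. K is where the line through A parallel to UG meets line UX ⇒ K = (125/24, 49/24)
K = U + t·(X−U) with t = -45/4, so UK:KX = t:(1−t) = -45/4:49/4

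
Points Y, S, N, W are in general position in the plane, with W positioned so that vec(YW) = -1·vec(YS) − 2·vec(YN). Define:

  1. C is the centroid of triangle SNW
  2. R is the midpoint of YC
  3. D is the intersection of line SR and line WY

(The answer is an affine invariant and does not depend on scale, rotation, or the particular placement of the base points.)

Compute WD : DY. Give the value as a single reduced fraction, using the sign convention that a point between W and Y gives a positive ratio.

WD:DY = 10

Choose coordinates Y = (0, 0), S = (1, 0), N = (0, 1), W = (-1, -2).
1. C is the centroid of triangle SNW ⇒ C = (0, -1/3)
2. R is the midpoint of YC ⇒ R = (0, -1/6)
3. D is the intersection of line SR and line WY ⇒ D = (-1/11, -2/11)
D = W + t·(Y−W) with t = 10/11, so WD:DY = t:(1−t) = 10/11:1/11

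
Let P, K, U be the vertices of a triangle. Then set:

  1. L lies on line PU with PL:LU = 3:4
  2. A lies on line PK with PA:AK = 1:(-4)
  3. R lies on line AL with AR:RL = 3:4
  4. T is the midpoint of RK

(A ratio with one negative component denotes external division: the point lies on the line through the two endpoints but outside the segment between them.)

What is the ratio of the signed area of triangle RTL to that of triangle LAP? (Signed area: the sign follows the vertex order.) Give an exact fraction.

[RTL]:[LAP] = 8/7

Choose coordinates P = (0, 0), K = (1, 0), U = (0, 1).
1. L lies on line PU with PL:LU = 3:4 ⇒ L = (0, 3/7)
2. A lies on line PK with PA:AK = 1:(-4) ⇒ A = (-1/3, 0)
3. R lies on line AL with AR:RL = 3:4 ⇒ R = (-4/21, 9/49)
4. T is the midpoint of RK ⇒ T = (17/42, 9/98)
2·[RTL] = 8/49, 2·[LAP] = 1/7
[RTL]:[LAP] = 8/49:1/7 = 8/7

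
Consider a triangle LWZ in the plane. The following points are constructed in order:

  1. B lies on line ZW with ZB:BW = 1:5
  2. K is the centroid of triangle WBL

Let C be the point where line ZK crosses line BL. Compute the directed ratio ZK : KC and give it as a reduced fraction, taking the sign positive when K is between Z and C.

Set L = (0, 0), W = (1, 0), Z = (0, 1); any affine frame gives the same invariant.
1. B lies on line ZW with ZB:BW = 1:5 ⇒ B = (1/6, 5/6)
2. K is the centroid of triangle WBL ⇒ K = (7/18, 5/18)
line ZK meets BL at C = (7/48, 35/48)
K = Z + t·(C−Z) with t = 8/3, so ZK:KC = 8/3:-5/3

ZK:KC = -8/5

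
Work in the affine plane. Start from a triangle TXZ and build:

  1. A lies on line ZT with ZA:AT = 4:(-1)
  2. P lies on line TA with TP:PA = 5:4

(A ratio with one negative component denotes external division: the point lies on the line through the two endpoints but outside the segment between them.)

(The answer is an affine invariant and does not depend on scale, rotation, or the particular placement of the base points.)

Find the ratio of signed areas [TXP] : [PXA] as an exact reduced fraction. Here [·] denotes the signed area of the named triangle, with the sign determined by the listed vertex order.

[TXP]:[PXA] = 5/4

Choose coordinates T = (0, 0), X = (1, 0), Z = (0, 1).
1. A lies on line ZT with ZA:AT = 4:(-1) ⇒ A = (0, -1/3)
2. P lies on line TA with TP:PA = 5:4 ⇒ P = (0, -5/27)
2·[TXP] = -5/27, 2·[PXA] = -4/27
[TXP]:[PXA] = -5/27:-4/27 = 5/4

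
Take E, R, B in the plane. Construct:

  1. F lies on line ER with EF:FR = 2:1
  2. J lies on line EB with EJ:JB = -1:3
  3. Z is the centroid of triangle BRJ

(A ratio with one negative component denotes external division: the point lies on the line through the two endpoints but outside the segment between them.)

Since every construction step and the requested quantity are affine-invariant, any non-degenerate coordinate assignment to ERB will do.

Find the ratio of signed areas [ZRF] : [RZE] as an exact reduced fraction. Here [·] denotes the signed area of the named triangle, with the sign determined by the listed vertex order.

[ZRF]:[RZE] = -1/3

Choose coordinates E = (0, 0), R = (1, 0), B = (0, 1).
1. F lies on line ER with EF:FR = 2:1 ⇒ F = (2/3, 0)
2. J lies on line EB with EJ:JB = -1:3 ⇒ J = (0, -1/2)
3. Z is the centroid of triangle BRJ ⇒ Z = (1/3, 1/6)
2·[ZRF] = -1/18, 2·[RZE] = 1/6
[ZRF]:[RZE] = -1/18:1/6 = -1/3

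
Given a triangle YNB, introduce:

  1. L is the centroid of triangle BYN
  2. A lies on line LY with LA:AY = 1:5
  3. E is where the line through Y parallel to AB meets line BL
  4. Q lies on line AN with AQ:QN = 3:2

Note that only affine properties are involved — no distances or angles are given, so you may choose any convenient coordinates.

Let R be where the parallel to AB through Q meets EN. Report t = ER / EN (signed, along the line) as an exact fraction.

Choose coordinates Y = (0, 0), N = (1, 0), B = (0, 1).
1. L is the centroid of triangle BYN ⇒ L = (1/3, 1/3)
2. A lies on line LY with LA:AY = 1:5 ⇒ A = (5/18, 5/18)
3. E is where the line through Y parallel to AB meets line BL ⇒ E = (-5/3, 13/3)
4. Q lies on line AN with AQ:QN = 3:2 ⇒ Q = (32/45, 1/9)
through Q parallel to AB: direction (-5/18, 13/18); meets EN at R = (67/195, 16/15)
R = E + t·(N−E) with t = 49/65

t = 49/65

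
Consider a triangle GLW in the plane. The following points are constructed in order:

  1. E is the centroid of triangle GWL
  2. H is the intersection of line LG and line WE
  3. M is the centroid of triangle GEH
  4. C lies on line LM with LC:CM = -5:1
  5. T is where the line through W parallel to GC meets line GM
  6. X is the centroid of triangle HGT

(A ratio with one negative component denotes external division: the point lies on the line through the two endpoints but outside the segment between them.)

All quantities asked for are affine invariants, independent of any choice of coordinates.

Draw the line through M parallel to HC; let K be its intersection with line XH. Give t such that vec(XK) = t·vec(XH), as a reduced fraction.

Choose coordinates G = (0, 0), L = (1, 0), W = (0, 1).
1. E is the centroid of triangle GWL ⇒ E = (1/3, 1/3)
2. H is the intersection of line LG and line WE ⇒ H = (1/2, 0)
3. M is the centroid of triangle GEH ⇒ M = (5/18, 1/9)
4. C lies on line LM with LC:CM = -5:1 ⇒ C = (7/72, 5/36)
5. T is where the line through W parallel to GC meets line GM ⇒ T = (-35/36, -7/18)
6. X is the centroid of triangle HGT ⇒ X = (-17/108, -7/54)
through M parallel to HC: direction (-29/72, 5/36); meets XH at K = (629/1116, 7/558)
K = X + t·(H−X) with t = 34/31

t = 34/31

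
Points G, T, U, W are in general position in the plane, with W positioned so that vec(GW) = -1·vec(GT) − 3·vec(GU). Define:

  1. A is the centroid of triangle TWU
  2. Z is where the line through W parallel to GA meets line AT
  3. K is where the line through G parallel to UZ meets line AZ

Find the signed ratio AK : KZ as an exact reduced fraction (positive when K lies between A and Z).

Choose coordinates G = (0, 0), T = (1, 0), U = (0, 1), W = (-1, -3).
1. A is the centroid of triangle TWU ⇒ A = (0, -2/3)
2. Z is where the line through W parallel to GA meets line AT ⇒ Z = (-1, -4/3)
3. K is where the line through G parallel to UZ meets line AZ ⇒ K = (-2/5, -14/15)
K = A + t·(Z−A) with t = 2/5, so AK:KZ = t:(1−t) = 2/5:3/5

AK:KZ = 2/3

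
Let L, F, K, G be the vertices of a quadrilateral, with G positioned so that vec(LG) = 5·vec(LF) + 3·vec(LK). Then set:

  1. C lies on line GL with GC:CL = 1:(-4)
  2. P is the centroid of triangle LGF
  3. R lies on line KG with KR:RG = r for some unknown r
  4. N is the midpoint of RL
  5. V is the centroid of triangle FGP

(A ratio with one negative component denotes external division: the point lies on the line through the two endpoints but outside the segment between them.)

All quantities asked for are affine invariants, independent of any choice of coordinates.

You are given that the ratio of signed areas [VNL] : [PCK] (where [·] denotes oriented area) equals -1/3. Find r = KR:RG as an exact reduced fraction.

r = -5/4

Work in coordinates with L = (0, 0), F = (1, 0), K = (0, 1), G = (5, 3).
1. C lies on line GL with GC:CL = 1:(-4) ⇒ C = (20/3, 4)
2. P is the centroid of triangle LGF ⇒ P = (2, 1)
3. With KR:RG = r, write λ = r/(r+1) so R = K + λ·(G−K); R is affine-linear in λ
4. N is the midpoint of RL ⇒ N is an affine combination of earlier points and hence also affine-linear in λ
5. V is the centroid of triangle FGP ⇒ V = (8/3, 4/3)
Every point depending on R is an affine combination of R and λ-independent points, so each such coordinate is linear in λ; the λ² term in each signed area is a multiple of (G−K)×(G−K) = 0, so 2·[VNL] and 2·[PCK] are each linear in λ. Evaluating at λ=0 and λ=1:
  2·[VNL] = -2/3·λ + 4/3,   2·[PCK] = 6
So [VNL]:[PCK] = (-2/3·λ + 4/3) / (6). Setting this equal to -1/3:
  -2/3·λ + 4/3 = -1/3·(6)  ⇒  λ = 5
Then r = λ/(1−λ) = (5)/(-4) = -5/4. Check: with r = -5/4, R = (25, 11) and [VNL]:[PCK] = -1/3 as required.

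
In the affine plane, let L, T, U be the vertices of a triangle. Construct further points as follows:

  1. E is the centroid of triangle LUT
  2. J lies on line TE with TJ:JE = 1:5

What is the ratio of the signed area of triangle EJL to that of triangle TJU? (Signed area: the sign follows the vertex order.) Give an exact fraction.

Set L = (0, 0), T = (1, 0), U = (0, 1); any affine frame gives the same invariant.
1. E is the centroid of triangle LUT ⇒ E = (1/3, 1/3)
2. J lies on line TE with TJ:JE = 1:5 ⇒ J = (8/9, 1/18)
2·[EJL] = -5/18, 2·[TJU] = -1/18
[EJL]:[TJU] = -5/18:-1/18 = 5

[EJL]:[TJU] = 5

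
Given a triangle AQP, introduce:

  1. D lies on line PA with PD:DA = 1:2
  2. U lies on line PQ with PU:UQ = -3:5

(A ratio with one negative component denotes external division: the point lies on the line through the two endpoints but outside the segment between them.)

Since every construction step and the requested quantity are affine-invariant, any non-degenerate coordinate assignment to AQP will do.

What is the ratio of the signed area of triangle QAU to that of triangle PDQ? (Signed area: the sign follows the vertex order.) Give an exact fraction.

[QAU]:[PDQ] = -15/2

Set A = (0, 0), Q = (1, 0), P = (0, 1); any affine frame gives the same invariant.
1. D lies on line PA with PD:DA = 1:2 ⇒ D = (0, 2/3)
2. U lies on line PQ with PU:UQ = -3:5 ⇒ U = (-3/2, 5/2)
2·[QAU] = -5/2, 2·[PDQ] = 1/3
[QAU]:[PDQ] = -5/2:1/3 = -15/2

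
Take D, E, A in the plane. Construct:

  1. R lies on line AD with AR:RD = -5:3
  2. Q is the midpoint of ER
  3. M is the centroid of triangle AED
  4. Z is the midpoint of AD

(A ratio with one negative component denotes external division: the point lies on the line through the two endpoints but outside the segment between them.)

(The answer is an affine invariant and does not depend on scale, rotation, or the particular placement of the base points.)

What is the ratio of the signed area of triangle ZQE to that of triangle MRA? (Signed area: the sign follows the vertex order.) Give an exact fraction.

[ZQE]:[MRA] = -6/5

Choose coordinates D = (0, 0), E = (1, 0), A = (0, 1).
1. R lies on line AD with AR:RD = -5:3 ⇒ R = (0, -3/2)
2. Q is the midpoint of ER ⇒ Q = (1/2, -3/4)
3. M is the centroid of triangle AED ⇒ M = (1/3, 1/3)
4. Z is the midpoint of AD ⇒ Z = (0, 1/2)
2·[ZQE] = 1, 2·[MRA] = -5/6
[ZQE]:[MRA] = 1:-5/6 = -6/5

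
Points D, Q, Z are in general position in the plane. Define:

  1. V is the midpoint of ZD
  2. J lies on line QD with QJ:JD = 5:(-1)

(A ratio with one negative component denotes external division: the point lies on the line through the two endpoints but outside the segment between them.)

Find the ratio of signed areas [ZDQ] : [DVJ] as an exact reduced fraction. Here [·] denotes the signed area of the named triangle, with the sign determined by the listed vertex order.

Choose coordinates D = (0, 0), Q = (1, 0), Z = (0, 1).
1. V is the midpoint of ZD ⇒ V = (0, 1/2)
2. J lies on line QD with QJ:JD = 5:(-1) ⇒ J = (-1/4, 0)
2·[ZDQ] = 1, 2·[DVJ] = 1/8
[ZDQ]:[DVJ] = 1:1/8 = 8

[ZDQ]:[DVJ] = 8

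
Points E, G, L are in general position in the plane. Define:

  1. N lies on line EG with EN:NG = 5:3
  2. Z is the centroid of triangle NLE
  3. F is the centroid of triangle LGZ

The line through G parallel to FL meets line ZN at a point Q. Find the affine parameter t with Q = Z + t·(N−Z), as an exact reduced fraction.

Assign E = (0, 0), G = (1, 0), L = (0, 1) — the answer is frame-independent, so this choice is without loss of generality.
1. N lies on line EG with EN:NG = 5:3 ⇒ N = (5/8, 0)
2. Z is the centroid of triangle NLE ⇒ Z = (5/24, 1/3)
3. F is the centroid of triangle LGZ ⇒ F = (29/72, 4/9)
through G parallel to FL: direction (-29/72, 5/9); meets ZN at Q = (85/56, -5/7)
Q = Z + t·(N−Z) with t = 22/7

t = 22/7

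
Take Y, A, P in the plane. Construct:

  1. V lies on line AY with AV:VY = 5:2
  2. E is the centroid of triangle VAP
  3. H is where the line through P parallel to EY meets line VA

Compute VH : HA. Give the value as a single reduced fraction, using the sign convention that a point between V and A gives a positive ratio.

Assign Y = (0, 0), A = (1, 0), P = (0, 1) — the answer is frame-independent, so this choice is without loss of generality.
1. V lies on line AY with AV:VY = 5:2 ⇒ V = (2/7, 0)
2. E is the centroid of triangle VAP ⇒ E = (3/7, 1/3)
3. H is where the line through P parallel to EY meets line VA ⇒ H = (-9/7, 0)
H = V + t·(A−V) with t = -11/5, so VH:HA = t:(1−t) = -11/5:16/5

VH:HA = -11/16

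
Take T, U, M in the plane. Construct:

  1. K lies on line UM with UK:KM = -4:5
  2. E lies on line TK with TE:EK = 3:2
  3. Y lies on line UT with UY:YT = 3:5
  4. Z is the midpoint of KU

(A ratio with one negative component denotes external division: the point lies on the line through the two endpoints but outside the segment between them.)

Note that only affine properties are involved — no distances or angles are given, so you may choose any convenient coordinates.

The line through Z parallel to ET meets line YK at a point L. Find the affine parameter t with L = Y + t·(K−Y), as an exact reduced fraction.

t = 1/5

Assign T = (0, 0), U = (1, 0), M = (0, 1) — the answer is frame-independent, so this choice is without loss of generality.
1. K lies on line UM with UK:KM = -4:5 ⇒ K = (5, -4)
2. E lies on line TK with TE:EK = 3:2 ⇒ E = (3, -12/5)
3. Y lies on line UT with UY:YT = 3:5 ⇒ Y = (5/8, 0)
4. Z is the midpoint of KU ⇒ Z = (3, -2)
through Z parallel to ET: direction (-3, 12/5); meets YK at L = (3/2, -4/5)
L = Y + t·(K−Y) with t = 1/5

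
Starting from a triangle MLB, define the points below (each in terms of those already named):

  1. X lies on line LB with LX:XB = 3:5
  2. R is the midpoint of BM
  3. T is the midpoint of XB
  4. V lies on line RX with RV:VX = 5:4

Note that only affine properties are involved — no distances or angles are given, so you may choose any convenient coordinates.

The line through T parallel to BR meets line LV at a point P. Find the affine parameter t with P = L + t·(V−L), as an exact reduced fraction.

Assign M = (0, 0), L = (1, 0), B = (0, 1) — the answer is frame-independent, so this choice is without loss of generality.
1. X lies on line LB with LX:XB = 3:5 ⇒ X = (5/8, 3/8)
2. R is the midpoint of BM ⇒ R = (0, 1/2)
3. T is the midpoint of XB ⇒ T = (5/16, 11/16)
4. V lies on line RX with RV:VX = 5:4 ⇒ V = (25/72, 31/72)
through T parallel to BR: direction (0, -1/2); meets LV at P = (5/16, 341/752)
P = L + t·(V−L) with t = 99/94

t = 99/94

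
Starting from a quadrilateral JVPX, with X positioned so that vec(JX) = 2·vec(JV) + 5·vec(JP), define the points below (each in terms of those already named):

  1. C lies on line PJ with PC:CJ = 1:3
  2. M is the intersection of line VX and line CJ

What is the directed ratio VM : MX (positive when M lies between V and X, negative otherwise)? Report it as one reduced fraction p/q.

VM:MX = -1/2

Work in coordinates with J = (0, 0), V = (1, 0), P = (0, 1), X = (2, 5).
1. C lies on line PJ with PC:CJ = 1:3 ⇒ C = (0, 3/4)
2. M is the intersection of line VX and line CJ ⇒ M = (0, -5)
M = V + t·(X−V) with t = -1, so VM:MX = t:(1−t) = -1:2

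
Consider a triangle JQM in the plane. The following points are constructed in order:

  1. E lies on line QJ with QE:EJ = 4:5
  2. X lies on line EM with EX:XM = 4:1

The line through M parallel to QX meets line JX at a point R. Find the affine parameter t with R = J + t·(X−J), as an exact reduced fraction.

Assign J = (0, 0), Q = (1, 0), M = (0, 1) — the answer is frame-independent, so this choice is without loss of generality.
1. E lies on line QJ with QE:EJ = 4:5 ⇒ E = (5/9, 0)
2. X lies on line EM with EX:XM = 4:1 ⇒ X = (1/9, 4/5)
through M parallel to QX: direction (-8/9, 4/5); meets JX at R = (10/81, 8/9)
R = J + t·(X−J) with t = 10/9

t = 10/9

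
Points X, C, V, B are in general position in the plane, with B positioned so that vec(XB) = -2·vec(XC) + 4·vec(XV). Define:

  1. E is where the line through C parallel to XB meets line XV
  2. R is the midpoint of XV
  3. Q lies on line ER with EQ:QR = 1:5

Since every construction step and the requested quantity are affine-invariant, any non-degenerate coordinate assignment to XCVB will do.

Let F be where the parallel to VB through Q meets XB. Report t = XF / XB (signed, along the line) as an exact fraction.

t = 7/4

Set X = (0, 0), C = (1, 0), V = (0, 1), B = (-2, 4); any affine frame gives the same invariant.
1. E is where the line through C parallel to XB meets line XV ⇒ E = (0, 2)
2. R is the midpoint of XV ⇒ R = (0, 1/2)
3. Q lies on line ER with EQ:QR = 1:5 ⇒ Q = (0, 7/4)
through Q parallel to VB: direction (-2, 3); meets XB at F = (-7/2, 7)
F = X + t·(B−X) with t = 7/4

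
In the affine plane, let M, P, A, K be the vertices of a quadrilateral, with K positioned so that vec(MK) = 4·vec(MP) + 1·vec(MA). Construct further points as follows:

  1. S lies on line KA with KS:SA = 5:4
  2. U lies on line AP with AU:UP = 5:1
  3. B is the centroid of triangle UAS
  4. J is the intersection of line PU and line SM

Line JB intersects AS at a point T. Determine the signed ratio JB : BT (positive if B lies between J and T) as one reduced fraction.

JB:BT = 163/125

Choose coordinates M = (0, 0), P = (1, 0), A = (0, 1), K = (4, 1).
1. S lies on line KA with KS:SA = 5:4 ⇒ S = (16/9, 1)
2. U lies on line AP with AU:UP = 5:1 ⇒ U = (5/6, 1/6)
3. B is the centroid of triangle UAS ⇒ B = (47/54, 13/18)
4. J is the intersection of line PU and line SM ⇒ J = (16/25, 9/25)
line JB meets AS at T = (512/489, 1)
B = J + t·(T−J) with t = 163/288, so JB:BT = 163/288:125/288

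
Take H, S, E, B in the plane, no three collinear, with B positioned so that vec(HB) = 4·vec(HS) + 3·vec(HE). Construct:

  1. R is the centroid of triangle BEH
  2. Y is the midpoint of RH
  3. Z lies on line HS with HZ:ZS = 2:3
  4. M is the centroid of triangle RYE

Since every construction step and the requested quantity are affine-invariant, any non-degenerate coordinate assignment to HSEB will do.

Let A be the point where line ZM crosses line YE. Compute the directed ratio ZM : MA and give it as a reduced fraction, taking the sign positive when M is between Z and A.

ZM:MA = -17/5

Set H = (0, 0), S = (1, 0), E = (0, 1), B = (4, 3); any affine frame gives the same invariant.
1. R is the centroid of triangle BEH ⇒ R = (4/3, 4/3)
2. Y is the midpoint of RH ⇒ Y = (2/3, 2/3)
3. Z lies on line HS with HZ:ZS = 2:3 ⇒ Z = (2/5, 0)
4. M is the centroid of triangle RYE ⇒ M = (2/3, 1)
line ZM meets YE at A = (10/17, 12/17)
M = Z + t·(A−Z) with t = 17/12, so ZM:MA = 17/12:-5/12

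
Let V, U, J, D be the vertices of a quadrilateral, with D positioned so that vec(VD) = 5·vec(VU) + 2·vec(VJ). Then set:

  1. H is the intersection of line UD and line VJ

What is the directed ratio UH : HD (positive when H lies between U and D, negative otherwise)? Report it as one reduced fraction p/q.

UH:HD = -1/5

Set V = (0, 0), U = (1, 0), J = (0, 1), D = (5, 2); any affine frame gives the same invariant.
1. H is the intersection of line UD and line VJ ⇒ H = (0, -1/2)
H = U + t·(D−U) with t = -1/4, so UH:HD = t:(1−t) = -1/4:5/4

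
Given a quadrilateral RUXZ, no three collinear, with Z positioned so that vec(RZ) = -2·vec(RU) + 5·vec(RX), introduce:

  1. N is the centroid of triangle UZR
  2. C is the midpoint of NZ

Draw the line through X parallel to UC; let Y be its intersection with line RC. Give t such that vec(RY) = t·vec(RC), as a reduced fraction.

t = 13/20

Set R = (0, 0), U = (1, 0), X = (0, 1), Z = (-2, 5); any affine frame gives the same invariant.
1. N is the centroid of triangle UZR ⇒ N = (-1/3, 5/3)
2. C is the midpoint of NZ ⇒ C = (-7/6, 10/3)
through X parallel to UC: direction (-13/6, 10/3); meets RC at Y = (-91/120, 13/6)
Y = R + t·(C−R) with t = 13/20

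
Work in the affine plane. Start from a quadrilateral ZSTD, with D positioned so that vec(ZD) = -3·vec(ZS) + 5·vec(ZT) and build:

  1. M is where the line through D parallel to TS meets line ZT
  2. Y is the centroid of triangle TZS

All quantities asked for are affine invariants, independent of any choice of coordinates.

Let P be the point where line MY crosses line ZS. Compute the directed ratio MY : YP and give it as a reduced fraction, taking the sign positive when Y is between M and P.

Set Z = (0, 0), S = (1, 0), T = (0, 1), D = (-3, 5); any affine frame gives the same invariant.
1. M is where the line through D parallel to TS meets line ZT ⇒ M = (0, 2)
2. Y is the centroid of triangle TZS ⇒ Y = (1/3, 1/3)
line MY meets ZS at P = (2/5, 0)
Y = M + t·(P−M) with t = 5/6, so MY:YP = 5/6:1/6

MY:YP = 5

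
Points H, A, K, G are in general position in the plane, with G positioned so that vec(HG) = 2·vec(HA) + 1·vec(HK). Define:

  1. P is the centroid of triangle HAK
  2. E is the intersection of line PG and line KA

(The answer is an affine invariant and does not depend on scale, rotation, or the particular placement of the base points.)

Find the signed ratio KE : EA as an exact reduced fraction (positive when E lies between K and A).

Work in coordinates with H = (0, 0), A = (1, 0), K = (0, 1), G = (2, 1).
1. P is the centroid of triangle HAK ⇒ P = (1/3, 1/3)
2. E is the intersection of line PG and line KA ⇒ E = (4/7, 3/7)
E = K + t·(A−K) with t = 4/7, so KE:EA = t:(1−t) = 4/7:3/7

KE:EA = 4/3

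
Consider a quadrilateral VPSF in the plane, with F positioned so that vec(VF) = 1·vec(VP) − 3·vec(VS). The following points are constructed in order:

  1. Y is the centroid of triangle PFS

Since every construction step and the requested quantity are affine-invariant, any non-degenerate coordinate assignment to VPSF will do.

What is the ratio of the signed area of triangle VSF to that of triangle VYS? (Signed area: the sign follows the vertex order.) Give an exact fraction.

[VSF]:[VYS] = -3/2

Assign V = (0, 0), P = (1, 0), S = (0, 1), F = (1, -3) — the answer is frame-independent, so this choice is without loss of generality.
1. Y is the centroid of triangle PFS ⇒ Y = (2/3, -2/3)
2·[VSF] = -1, 2·[VYS] = 2/3
[VSF]:[VYS] = -1:2/3 = -3/2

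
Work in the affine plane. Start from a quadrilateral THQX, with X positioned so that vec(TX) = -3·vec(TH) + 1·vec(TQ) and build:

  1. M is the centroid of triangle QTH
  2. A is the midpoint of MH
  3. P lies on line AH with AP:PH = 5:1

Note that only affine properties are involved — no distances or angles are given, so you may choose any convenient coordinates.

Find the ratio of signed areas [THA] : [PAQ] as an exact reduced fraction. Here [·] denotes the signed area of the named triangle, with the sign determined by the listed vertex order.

Work in coordinates with T = (0, 0), H = (1, 0), Q = (0, 1), X = (-3, 1).
1. M is the centroid of triangle QTH ⇒ M = (1/3, 1/3)
2. A is the midpoint of MH ⇒ A = (2/3, 1/6)
3. P lies on line AH with AP:PH = 5:1 ⇒ P = (17/18, 1/36)
2·[THA] = 1/6, 2·[PAQ] = -5/36
[THA]:[PAQ] = 1/6:-5/36 = -6/5

[THA]:[PAQ] = -6/5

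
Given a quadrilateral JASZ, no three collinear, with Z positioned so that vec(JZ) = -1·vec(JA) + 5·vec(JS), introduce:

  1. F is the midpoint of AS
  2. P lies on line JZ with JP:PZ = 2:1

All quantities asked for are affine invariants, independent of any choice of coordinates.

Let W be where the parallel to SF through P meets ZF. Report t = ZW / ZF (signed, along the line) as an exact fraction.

t = 4/9

Assign J = (0, 0), A = (1, 0), S = (0, 1), Z = (-1, 5) — the answer is frame-independent, so this choice is without loss of generality.
1. F is the midpoint of AS ⇒ F = (1/2, 1/2)
2. P lies on line JZ with JP:PZ = 2:1 ⇒ P = (-2/3, 10/3)
through P parallel to SF: direction (1/2, -1/2); meets ZF at W = (-1/3, 3)
W = Z + t·(F−Z) with t = 4/9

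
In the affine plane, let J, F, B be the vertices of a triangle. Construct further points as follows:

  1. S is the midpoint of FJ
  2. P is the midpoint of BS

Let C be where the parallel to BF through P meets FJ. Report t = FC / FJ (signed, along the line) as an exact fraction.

t = 1/4

Choose coordinates J = (0, 0), F = (1, 0), B = (0, 1).
1. S is the midpoint of FJ ⇒ S = (1/2, 0)
2. P is the midpoint of BS ⇒ P = (1/4, 1/2)
through P parallel to BF: direction (1, -1); meets FJ at C = (3/4, 0)
C = F + t·(J−F) with t = 1/4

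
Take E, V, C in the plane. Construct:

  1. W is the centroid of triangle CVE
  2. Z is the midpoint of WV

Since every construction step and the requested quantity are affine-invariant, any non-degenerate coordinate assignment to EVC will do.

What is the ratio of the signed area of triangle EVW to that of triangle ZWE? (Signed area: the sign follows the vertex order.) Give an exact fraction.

Assign E = (0, 0), V = (1, 0), C = (0, 1) — the answer is frame-independent, so this choice is without loss of generality.
1. W is the centroid of triangle CVE ⇒ W = (1/3, 1/3)
2. Z is the midpoint of WV ⇒ Z = (2/3, 1/6)
2·[EVW] = 1/3, 2·[ZWE] = 1/6
[EVW]:[ZWE] = 1/3:1/6 = 2

[EVW]:[ZWE] = 2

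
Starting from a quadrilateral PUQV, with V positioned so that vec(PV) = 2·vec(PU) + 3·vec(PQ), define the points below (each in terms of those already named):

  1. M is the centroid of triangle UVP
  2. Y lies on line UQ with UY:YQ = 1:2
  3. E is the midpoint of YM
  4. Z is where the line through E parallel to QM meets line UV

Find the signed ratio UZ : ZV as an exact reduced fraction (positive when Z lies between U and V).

UZ:ZV = 2/7

Work in coordinates with P = (0, 0), U = (1, 0), Q = (0, 1), V = (2, 3).
1. M is the centroid of triangle UVP ⇒ M = (1, 1)
2. Y lies on line UQ with UY:YQ = 1:2 ⇒ Y = (2/3, 1/3)
3. E is the midpoint of YM ⇒ E = (5/6, 2/3)
4. Z is where the line through E parallel to QM meets line UV ⇒ Z = (11/9, 2/3)
Z = U + t·(V−U) with t = 2/9, so UZ:ZV = t:(1−t) = 2/9:7/9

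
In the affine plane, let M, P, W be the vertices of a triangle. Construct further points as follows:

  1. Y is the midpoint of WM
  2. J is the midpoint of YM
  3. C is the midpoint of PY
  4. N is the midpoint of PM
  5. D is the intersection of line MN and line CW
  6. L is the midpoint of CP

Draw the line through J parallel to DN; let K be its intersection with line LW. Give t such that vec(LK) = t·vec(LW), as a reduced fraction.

t = 1/7

Choose coordinates M = (0, 0), P = (1, 0), W = (0, 1).
1. Y is the midpoint of WM ⇒ Y = (0, 1/2)
2. J is the midpoint of YM ⇒ J = (0, 1/4)
3. C is the midpoint of PY ⇒ C = (1/2, 1/4)
4. N is the midpoint of PM ⇒ N = (1/2, 0)
5. D is the intersection of line MN and line CW ⇒ D = (2/3, 0)
6. L is the midpoint of CP ⇒ L = (3/4, 1/8)
through J parallel to DN: direction (-1/6, 0); meets LW at K = (9/14, 1/4)
K = L + t·(W−L) with t = 1/7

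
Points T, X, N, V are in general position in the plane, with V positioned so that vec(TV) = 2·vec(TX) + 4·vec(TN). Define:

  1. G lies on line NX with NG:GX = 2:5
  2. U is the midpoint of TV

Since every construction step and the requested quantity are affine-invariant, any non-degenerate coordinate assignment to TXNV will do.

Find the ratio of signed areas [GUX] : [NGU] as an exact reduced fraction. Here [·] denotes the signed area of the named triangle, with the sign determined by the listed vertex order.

[GUX]:[NGU] = -5/2

Set T = (0, 0), X = (1, 0), N = (0, 1), V = (2, 4); any affine frame gives the same invariant.
1. G lies on line NX with NG:GX = 2:5 ⇒ G = (2/7, 5/7)
2. U is the midpoint of TV ⇒ U = (1, 2)
2·[GUX] = -10/7, 2·[NGU] = 4/7
[GUX]:[NGU] = -10/7:4/7 = -5/2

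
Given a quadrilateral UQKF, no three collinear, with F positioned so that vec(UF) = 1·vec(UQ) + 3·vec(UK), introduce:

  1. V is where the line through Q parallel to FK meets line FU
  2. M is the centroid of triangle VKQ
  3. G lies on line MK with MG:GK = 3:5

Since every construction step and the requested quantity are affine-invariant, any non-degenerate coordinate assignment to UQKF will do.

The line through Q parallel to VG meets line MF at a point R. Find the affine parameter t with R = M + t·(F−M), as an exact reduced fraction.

Work in coordinates with U = (0, 0), Q = (1, 0), K = (0, 1), F = (1, 3).
1. V is where the line through Q parallel to FK meets line FU ⇒ V = (-2, -6)
2. M is the centroid of triangle VKQ ⇒ M = (-1/3, -5/3)
3. G lies on line MK with MG:GK = 3:5 ⇒ G = (-5/24, -2/3)
through Q parallel to VG: direction (43/24, 16/3); meets MF at R = (-71/15, -256/15)
R = M + t·(F−M) with t = -33/10

t = -33/10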